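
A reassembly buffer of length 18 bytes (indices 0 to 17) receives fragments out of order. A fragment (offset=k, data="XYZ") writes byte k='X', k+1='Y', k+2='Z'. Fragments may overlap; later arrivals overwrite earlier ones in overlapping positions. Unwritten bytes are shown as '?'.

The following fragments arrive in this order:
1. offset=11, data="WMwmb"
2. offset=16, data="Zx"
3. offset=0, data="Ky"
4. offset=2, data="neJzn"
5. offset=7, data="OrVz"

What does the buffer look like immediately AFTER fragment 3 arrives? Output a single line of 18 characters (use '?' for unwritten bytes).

Fragment 1: offset=11 data="WMwmb" -> buffer=???????????WMwmb??
Fragment 2: offset=16 data="Zx" -> buffer=???????????WMwmbZx
Fragment 3: offset=0 data="Ky" -> buffer=Ky?????????WMwmbZx

Answer: Ky?????????WMwmbZx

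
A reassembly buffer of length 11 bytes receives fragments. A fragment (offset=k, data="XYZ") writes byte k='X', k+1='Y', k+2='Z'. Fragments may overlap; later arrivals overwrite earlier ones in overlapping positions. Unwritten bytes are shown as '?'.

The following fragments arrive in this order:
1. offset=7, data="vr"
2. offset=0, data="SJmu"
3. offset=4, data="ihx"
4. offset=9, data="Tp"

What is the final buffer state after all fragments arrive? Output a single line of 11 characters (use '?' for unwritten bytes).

Fragment 1: offset=7 data="vr" -> buffer=???????vr??
Fragment 2: offset=0 data="SJmu" -> buffer=SJmu???vr??
Fragment 3: offset=4 data="ihx" -> buffer=SJmuihxvr??
Fragment 4: offset=9 data="Tp" -> buffer=SJmuihxvrTp

Answer: SJmuihxvrTp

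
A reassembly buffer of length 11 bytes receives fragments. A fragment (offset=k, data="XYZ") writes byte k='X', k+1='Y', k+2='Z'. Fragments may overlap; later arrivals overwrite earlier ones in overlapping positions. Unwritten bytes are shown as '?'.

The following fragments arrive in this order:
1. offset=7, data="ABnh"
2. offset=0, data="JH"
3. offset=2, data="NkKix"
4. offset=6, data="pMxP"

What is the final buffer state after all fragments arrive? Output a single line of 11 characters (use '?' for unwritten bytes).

Fragment 1: offset=7 data="ABnh" -> buffer=???????ABnh
Fragment 2: offset=0 data="JH" -> buffer=JH?????ABnh
Fragment 3: offset=2 data="NkKix" -> buffer=JHNkKixABnh
Fragment 4: offset=6 data="pMxP" -> buffer=JHNkKipMxPh

Answer: JHNkKipMxPh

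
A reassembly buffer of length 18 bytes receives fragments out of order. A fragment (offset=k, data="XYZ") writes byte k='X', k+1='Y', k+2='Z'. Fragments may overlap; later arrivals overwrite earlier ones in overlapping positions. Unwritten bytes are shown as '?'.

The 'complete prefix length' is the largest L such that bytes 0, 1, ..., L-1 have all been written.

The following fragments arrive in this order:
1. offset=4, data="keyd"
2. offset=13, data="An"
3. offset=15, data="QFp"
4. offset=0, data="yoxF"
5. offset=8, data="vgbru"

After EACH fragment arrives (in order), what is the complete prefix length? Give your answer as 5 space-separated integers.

Answer: 0 0 0 8 18

Derivation:
Fragment 1: offset=4 data="keyd" -> buffer=????keyd?????????? -> prefix_len=0
Fragment 2: offset=13 data="An" -> buffer=????keyd?????An??? -> prefix_len=0
Fragment 3: offset=15 data="QFp" -> buffer=????keyd?????AnQFp -> prefix_len=0
Fragment 4: offset=0 data="yoxF" -> buffer=yoxFkeyd?????AnQFp -> prefix_len=8
Fragment 5: offset=8 data="vgbru" -> buffer=yoxFkeydvgbruAnQFp -> prefix_len=18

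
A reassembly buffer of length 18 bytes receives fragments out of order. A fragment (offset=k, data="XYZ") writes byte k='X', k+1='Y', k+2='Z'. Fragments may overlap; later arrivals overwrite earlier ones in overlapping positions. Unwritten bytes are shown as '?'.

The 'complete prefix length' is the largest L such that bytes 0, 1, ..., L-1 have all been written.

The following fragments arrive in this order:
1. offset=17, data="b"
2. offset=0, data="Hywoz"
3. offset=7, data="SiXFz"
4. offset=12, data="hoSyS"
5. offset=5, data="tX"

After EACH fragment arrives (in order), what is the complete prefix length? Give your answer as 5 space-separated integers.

Answer: 0 5 5 5 18

Derivation:
Fragment 1: offset=17 data="b" -> buffer=?????????????????b -> prefix_len=0
Fragment 2: offset=0 data="Hywoz" -> buffer=Hywoz????????????b -> prefix_len=5
Fragment 3: offset=7 data="SiXFz" -> buffer=Hywoz??SiXFz?????b -> prefix_len=5
Fragment 4: offset=12 data="hoSyS" -> buffer=Hywoz??SiXFzhoSySb -> prefix_len=5
Fragment 5: offset=5 data="tX" -> buffer=HywoztXSiXFzhoSySb -> prefix_len=18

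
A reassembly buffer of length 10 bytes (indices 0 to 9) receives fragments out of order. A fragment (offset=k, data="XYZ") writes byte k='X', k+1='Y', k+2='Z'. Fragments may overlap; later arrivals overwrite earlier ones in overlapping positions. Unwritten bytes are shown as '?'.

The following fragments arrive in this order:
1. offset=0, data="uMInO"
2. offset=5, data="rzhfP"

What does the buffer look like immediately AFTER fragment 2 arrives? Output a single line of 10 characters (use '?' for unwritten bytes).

Fragment 1: offset=0 data="uMInO" -> buffer=uMInO?????
Fragment 2: offset=5 data="rzhfP" -> buffer=uMInOrzhfP

Answer: uMInOrzhfP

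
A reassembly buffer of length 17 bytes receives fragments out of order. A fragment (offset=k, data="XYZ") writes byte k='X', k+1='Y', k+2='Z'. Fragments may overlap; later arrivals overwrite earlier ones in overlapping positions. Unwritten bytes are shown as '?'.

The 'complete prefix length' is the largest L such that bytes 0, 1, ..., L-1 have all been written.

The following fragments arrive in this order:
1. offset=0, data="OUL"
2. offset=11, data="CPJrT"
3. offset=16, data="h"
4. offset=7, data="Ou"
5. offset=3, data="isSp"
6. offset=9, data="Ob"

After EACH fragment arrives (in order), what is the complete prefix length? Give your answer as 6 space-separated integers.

Answer: 3 3 3 3 9 17

Derivation:
Fragment 1: offset=0 data="OUL" -> buffer=OUL?????????????? -> prefix_len=3
Fragment 2: offset=11 data="CPJrT" -> buffer=OUL????????CPJrT? -> prefix_len=3
Fragment 3: offset=16 data="h" -> buffer=OUL????????CPJrTh -> prefix_len=3
Fragment 4: offset=7 data="Ou" -> buffer=OUL????Ou??CPJrTh -> prefix_len=3
Fragment 5: offset=3 data="isSp" -> buffer=OULisSpOu??CPJrTh -> prefix_len=9
Fragment 6: offset=9 data="Ob" -> buffer=OULisSpOuObCPJrTh -> prefix_len=17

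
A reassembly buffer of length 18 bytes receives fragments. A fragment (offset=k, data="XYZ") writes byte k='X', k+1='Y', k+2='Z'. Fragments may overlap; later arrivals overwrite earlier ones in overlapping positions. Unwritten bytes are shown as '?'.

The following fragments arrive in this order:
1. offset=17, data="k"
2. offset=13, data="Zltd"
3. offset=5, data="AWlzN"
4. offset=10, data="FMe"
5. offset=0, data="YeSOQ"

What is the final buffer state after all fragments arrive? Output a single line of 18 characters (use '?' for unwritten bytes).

Fragment 1: offset=17 data="k" -> buffer=?????????????????k
Fragment 2: offset=13 data="Zltd" -> buffer=?????????????Zltdk
Fragment 3: offset=5 data="AWlzN" -> buffer=?????AWlzN???Zltdk
Fragment 4: offset=10 data="FMe" -> buffer=?????AWlzNFMeZltdk
Fragment 5: offset=0 data="YeSOQ" -> buffer=YeSOQAWlzNFMeZltdk

Answer: YeSOQAWlzNFMeZltdk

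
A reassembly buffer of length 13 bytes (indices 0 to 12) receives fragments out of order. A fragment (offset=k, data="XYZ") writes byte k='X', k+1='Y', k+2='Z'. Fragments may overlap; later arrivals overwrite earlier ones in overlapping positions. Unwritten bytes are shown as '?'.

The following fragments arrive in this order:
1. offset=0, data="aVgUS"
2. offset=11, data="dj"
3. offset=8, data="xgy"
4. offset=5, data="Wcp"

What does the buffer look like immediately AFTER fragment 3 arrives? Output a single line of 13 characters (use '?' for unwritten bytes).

Answer: aVgUS???xgydj

Derivation:
Fragment 1: offset=0 data="aVgUS" -> buffer=aVgUS????????
Fragment 2: offset=11 data="dj" -> buffer=aVgUS??????dj
Fragment 3: offset=8 data="xgy" -> buffer=aVgUS???xgydj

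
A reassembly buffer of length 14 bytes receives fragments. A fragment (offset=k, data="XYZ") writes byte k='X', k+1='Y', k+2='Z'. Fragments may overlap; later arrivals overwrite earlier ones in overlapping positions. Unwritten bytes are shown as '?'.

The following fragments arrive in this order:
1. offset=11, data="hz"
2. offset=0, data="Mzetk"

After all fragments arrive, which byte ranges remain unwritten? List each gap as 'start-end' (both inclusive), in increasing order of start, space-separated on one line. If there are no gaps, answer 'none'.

Fragment 1: offset=11 len=2
Fragment 2: offset=0 len=5
Gaps: 5-10 13-13

Answer: 5-10 13-13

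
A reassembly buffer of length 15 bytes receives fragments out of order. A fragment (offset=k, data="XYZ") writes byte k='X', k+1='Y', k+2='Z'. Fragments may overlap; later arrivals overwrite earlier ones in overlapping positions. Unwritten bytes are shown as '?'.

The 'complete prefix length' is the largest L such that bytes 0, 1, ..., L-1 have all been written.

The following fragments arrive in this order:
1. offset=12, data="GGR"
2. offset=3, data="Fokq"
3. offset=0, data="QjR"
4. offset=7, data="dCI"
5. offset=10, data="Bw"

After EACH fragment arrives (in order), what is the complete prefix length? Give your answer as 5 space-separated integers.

Answer: 0 0 7 10 15

Derivation:
Fragment 1: offset=12 data="GGR" -> buffer=????????????GGR -> prefix_len=0
Fragment 2: offset=3 data="Fokq" -> buffer=???Fokq?????GGR -> prefix_len=0
Fragment 3: offset=0 data="QjR" -> buffer=QjRFokq?????GGR -> prefix_len=7
Fragment 4: offset=7 data="dCI" -> buffer=QjRFokqdCI??GGR -> prefix_len=10
Fragment 5: offset=10 data="Bw" -> buffer=QjRFokqdCIBwGGR -> prefix_len=15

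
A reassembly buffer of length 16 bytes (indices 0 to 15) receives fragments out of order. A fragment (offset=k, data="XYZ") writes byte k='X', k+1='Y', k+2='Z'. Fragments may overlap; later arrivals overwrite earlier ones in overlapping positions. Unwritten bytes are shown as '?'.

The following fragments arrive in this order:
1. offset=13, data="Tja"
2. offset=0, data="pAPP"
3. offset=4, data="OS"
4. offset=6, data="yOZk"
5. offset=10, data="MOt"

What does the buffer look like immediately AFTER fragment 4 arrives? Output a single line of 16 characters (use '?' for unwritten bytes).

Fragment 1: offset=13 data="Tja" -> buffer=?????????????Tja
Fragment 2: offset=0 data="pAPP" -> buffer=pAPP?????????Tja
Fragment 3: offset=4 data="OS" -> buffer=pAPPOS???????Tja
Fragment 4: offset=6 data="yOZk" -> buffer=pAPPOSyOZk???Tja

Answer: pAPPOSyOZk???Tja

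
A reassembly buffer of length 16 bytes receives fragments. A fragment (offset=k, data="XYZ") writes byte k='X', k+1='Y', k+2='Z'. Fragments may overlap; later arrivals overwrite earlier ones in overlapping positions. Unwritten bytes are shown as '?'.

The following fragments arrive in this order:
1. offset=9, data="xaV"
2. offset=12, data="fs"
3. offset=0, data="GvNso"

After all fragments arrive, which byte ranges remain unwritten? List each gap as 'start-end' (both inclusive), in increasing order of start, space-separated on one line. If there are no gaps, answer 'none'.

Answer: 5-8 14-15

Derivation:
Fragment 1: offset=9 len=3
Fragment 2: offset=12 len=2
Fragment 3: offset=0 len=5
Gaps: 5-8 14-15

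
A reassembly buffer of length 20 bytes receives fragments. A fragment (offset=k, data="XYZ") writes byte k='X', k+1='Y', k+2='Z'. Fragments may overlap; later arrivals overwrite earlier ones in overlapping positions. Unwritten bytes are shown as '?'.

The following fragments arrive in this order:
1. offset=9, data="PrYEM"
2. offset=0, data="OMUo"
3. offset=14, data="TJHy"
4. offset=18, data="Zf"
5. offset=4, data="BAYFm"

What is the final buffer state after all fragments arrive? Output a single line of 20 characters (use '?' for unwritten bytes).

Fragment 1: offset=9 data="PrYEM" -> buffer=?????????PrYEM??????
Fragment 2: offset=0 data="OMUo" -> buffer=OMUo?????PrYEM??????
Fragment 3: offset=14 data="TJHy" -> buffer=OMUo?????PrYEMTJHy??
Fragment 4: offset=18 data="Zf" -> buffer=OMUo?????PrYEMTJHyZf
Fragment 5: offset=4 data="BAYFm" -> buffer=OMUoBAYFmPrYEMTJHyZf

Answer: OMUoBAYFmPrYEMTJHyZf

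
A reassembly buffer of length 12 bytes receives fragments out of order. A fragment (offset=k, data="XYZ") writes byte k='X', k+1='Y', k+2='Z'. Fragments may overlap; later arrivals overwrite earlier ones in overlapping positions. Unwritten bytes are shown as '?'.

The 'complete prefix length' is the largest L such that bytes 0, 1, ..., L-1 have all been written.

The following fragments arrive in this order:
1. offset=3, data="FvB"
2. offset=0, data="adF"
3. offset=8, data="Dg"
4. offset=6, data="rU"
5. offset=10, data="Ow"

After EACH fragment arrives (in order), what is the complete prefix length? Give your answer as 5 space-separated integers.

Answer: 0 6 6 10 12

Derivation:
Fragment 1: offset=3 data="FvB" -> buffer=???FvB?????? -> prefix_len=0
Fragment 2: offset=0 data="adF" -> buffer=adFFvB?????? -> prefix_len=6
Fragment 3: offset=8 data="Dg" -> buffer=adFFvB??Dg?? -> prefix_len=6
Fragment 4: offset=6 data="rU" -> buffer=adFFvBrUDg?? -> prefix_len=10
Fragment 5: offset=10 data="Ow" -> buffer=adFFvBrUDgOw -> prefix_len=12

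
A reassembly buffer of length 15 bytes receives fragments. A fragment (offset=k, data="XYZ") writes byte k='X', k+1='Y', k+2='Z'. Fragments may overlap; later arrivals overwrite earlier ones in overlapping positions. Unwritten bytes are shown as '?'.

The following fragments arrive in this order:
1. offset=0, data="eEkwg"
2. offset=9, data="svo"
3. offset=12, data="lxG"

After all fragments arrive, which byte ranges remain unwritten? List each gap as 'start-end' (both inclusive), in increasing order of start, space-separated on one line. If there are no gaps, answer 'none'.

Answer: 5-8

Derivation:
Fragment 1: offset=0 len=5
Fragment 2: offset=9 len=3
Fragment 3: offset=12 len=3
Gaps: 5-8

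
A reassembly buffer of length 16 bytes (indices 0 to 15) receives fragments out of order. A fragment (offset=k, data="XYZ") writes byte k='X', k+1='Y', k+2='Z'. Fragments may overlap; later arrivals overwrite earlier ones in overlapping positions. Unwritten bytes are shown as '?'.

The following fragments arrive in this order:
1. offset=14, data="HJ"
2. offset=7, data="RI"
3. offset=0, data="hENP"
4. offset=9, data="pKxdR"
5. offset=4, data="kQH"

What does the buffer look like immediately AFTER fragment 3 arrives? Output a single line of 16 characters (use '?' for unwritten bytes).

Answer: hENP???RI?????HJ

Derivation:
Fragment 1: offset=14 data="HJ" -> buffer=??????????????HJ
Fragment 2: offset=7 data="RI" -> buffer=???????RI?????HJ
Fragment 3: offset=0 data="hENP" -> buffer=hENP???RI?????HJ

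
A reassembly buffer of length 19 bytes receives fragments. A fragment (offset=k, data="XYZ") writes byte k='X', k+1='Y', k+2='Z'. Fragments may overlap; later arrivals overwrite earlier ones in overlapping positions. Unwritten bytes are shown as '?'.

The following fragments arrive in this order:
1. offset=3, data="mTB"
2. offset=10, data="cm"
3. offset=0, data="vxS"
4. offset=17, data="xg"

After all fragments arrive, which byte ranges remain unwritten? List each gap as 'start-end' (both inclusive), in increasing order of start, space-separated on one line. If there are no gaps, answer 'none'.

Fragment 1: offset=3 len=3
Fragment 2: offset=10 len=2
Fragment 3: offset=0 len=3
Fragment 4: offset=17 len=2
Gaps: 6-9 12-16

Answer: 6-9 12-16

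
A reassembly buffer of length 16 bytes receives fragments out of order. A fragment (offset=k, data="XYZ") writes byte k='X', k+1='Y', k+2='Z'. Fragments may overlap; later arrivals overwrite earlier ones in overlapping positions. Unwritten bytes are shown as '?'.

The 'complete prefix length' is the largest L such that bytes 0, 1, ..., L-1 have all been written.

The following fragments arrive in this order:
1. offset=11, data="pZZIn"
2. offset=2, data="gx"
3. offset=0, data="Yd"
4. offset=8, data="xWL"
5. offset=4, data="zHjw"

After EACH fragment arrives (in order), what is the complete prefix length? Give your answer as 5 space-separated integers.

Fragment 1: offset=11 data="pZZIn" -> buffer=???????????pZZIn -> prefix_len=0
Fragment 2: offset=2 data="gx" -> buffer=??gx???????pZZIn -> prefix_len=0
Fragment 3: offset=0 data="Yd" -> buffer=Ydgx???????pZZIn -> prefix_len=4
Fragment 4: offset=8 data="xWL" -> buffer=Ydgx????xWLpZZIn -> prefix_len=4
Fragment 5: offset=4 data="zHjw" -> buffer=YdgxzHjwxWLpZZIn -> prefix_len=16

Answer: 0 0 4 4 16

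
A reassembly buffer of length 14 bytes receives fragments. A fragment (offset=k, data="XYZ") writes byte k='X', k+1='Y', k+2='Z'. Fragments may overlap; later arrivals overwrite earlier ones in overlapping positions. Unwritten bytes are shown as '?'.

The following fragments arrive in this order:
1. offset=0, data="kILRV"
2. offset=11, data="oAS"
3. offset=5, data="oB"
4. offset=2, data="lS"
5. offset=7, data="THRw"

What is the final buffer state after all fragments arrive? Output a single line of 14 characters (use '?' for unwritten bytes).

Answer: kIlSVoBTHRwoAS

Derivation:
Fragment 1: offset=0 data="kILRV" -> buffer=kILRV?????????
Fragment 2: offset=11 data="oAS" -> buffer=kILRV??????oAS
Fragment 3: offset=5 data="oB" -> buffer=kILRVoB????oAS
Fragment 4: offset=2 data="lS" -> buffer=kIlSVoB????oAS
Fragment 5: offset=7 data="THRw" -> buffer=kIlSVoBTHRwoAS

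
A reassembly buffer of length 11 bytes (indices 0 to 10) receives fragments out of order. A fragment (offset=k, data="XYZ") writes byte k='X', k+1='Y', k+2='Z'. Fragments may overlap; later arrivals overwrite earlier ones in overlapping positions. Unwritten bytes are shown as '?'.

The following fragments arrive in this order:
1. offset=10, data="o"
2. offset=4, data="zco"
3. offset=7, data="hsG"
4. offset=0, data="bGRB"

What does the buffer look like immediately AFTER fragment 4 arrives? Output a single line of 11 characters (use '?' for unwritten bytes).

Fragment 1: offset=10 data="o" -> buffer=??????????o
Fragment 2: offset=4 data="zco" -> buffer=????zco???o
Fragment 3: offset=7 data="hsG" -> buffer=????zcohsGo
Fragment 4: offset=0 data="bGRB" -> buffer=bGRBzcohsGo

Answer: bGRBzcohsGo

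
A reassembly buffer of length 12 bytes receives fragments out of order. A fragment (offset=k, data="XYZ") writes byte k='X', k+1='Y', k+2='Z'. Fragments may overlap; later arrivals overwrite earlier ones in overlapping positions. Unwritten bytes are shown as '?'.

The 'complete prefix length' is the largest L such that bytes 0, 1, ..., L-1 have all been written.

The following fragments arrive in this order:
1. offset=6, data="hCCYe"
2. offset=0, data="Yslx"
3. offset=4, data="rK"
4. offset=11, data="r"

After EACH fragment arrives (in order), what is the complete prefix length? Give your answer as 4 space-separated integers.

Answer: 0 4 11 12

Derivation:
Fragment 1: offset=6 data="hCCYe" -> buffer=??????hCCYe? -> prefix_len=0
Fragment 2: offset=0 data="Yslx" -> buffer=Yslx??hCCYe? -> prefix_len=4
Fragment 3: offset=4 data="rK" -> buffer=YslxrKhCCYe? -> prefix_len=11
Fragment 4: offset=11 data="r" -> buffer=YslxrKhCCYer -> prefix_len=12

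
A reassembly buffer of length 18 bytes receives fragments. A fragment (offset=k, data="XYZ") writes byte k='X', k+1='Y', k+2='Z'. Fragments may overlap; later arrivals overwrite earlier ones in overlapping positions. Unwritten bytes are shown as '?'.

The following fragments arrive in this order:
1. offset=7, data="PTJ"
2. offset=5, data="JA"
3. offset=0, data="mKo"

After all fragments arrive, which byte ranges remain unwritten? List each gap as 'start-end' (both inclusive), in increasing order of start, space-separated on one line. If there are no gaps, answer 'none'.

Answer: 3-4 10-17

Derivation:
Fragment 1: offset=7 len=3
Fragment 2: offset=5 len=2
Fragment 3: offset=0 len=3
Gaps: 3-4 10-17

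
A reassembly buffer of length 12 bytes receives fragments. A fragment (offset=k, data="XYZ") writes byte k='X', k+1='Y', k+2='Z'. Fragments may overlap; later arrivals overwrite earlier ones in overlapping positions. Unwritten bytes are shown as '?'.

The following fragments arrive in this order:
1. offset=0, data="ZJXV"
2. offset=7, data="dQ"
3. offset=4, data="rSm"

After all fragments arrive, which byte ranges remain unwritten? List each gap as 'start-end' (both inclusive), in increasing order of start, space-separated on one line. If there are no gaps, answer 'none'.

Answer: 9-11

Derivation:
Fragment 1: offset=0 len=4
Fragment 2: offset=7 len=2
Fragment 3: offset=4 len=3
Gaps: 9-11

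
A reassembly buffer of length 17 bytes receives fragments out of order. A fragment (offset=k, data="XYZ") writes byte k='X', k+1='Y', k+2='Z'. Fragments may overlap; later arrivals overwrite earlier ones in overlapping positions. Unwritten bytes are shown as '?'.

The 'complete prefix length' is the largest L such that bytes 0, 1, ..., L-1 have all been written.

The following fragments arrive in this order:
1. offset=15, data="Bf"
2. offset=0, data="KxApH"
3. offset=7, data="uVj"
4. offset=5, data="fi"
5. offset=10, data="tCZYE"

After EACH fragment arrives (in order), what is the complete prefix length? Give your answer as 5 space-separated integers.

Fragment 1: offset=15 data="Bf" -> buffer=???????????????Bf -> prefix_len=0
Fragment 2: offset=0 data="KxApH" -> buffer=KxApH??????????Bf -> prefix_len=5
Fragment 3: offset=7 data="uVj" -> buffer=KxApH??uVj?????Bf -> prefix_len=5
Fragment 4: offset=5 data="fi" -> buffer=KxApHfiuVj?????Bf -> prefix_len=10
Fragment 5: offset=10 data="tCZYE" -> buffer=KxApHfiuVjtCZYEBf -> prefix_len=17

Answer: 0 5 5 10 17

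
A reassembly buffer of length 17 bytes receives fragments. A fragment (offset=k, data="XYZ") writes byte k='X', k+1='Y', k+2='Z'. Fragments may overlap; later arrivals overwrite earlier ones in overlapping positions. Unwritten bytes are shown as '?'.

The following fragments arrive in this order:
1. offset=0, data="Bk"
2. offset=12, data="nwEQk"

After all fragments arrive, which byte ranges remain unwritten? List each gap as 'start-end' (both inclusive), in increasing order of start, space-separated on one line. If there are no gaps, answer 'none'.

Answer: 2-11

Derivation:
Fragment 1: offset=0 len=2
Fragment 2: offset=12 len=5
Gaps: 2-11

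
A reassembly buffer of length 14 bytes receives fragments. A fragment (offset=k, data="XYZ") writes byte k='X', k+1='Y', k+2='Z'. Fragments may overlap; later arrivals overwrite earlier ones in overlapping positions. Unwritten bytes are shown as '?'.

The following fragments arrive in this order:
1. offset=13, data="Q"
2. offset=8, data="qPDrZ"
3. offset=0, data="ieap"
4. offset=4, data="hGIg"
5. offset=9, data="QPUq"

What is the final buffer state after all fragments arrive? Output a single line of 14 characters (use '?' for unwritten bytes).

Answer: ieaphGIgqQPUqQ

Derivation:
Fragment 1: offset=13 data="Q" -> buffer=?????????????Q
Fragment 2: offset=8 data="qPDrZ" -> buffer=????????qPDrZQ
Fragment 3: offset=0 data="ieap" -> buffer=ieap????qPDrZQ
Fragment 4: offset=4 data="hGIg" -> buffer=ieaphGIgqPDrZQ
Fragment 5: offset=9 data="QPUq" -> buffer=ieaphGIgqQPUqQ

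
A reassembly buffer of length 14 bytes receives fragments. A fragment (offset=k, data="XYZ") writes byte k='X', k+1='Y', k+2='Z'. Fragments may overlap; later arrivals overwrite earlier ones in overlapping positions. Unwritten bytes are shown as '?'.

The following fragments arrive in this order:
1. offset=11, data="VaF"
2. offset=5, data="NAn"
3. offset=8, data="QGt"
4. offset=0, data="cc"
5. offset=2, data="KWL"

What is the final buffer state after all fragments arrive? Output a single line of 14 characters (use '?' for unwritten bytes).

Answer: ccKWLNAnQGtVaF

Derivation:
Fragment 1: offset=11 data="VaF" -> buffer=???????????VaF
Fragment 2: offset=5 data="NAn" -> buffer=?????NAn???VaF
Fragment 3: offset=8 data="QGt" -> buffer=?????NAnQGtVaF
Fragment 4: offset=0 data="cc" -> buffer=cc???NAnQGtVaF
Fragment 5: offset=2 data="KWL" -> buffer=ccKWLNAnQGtVaF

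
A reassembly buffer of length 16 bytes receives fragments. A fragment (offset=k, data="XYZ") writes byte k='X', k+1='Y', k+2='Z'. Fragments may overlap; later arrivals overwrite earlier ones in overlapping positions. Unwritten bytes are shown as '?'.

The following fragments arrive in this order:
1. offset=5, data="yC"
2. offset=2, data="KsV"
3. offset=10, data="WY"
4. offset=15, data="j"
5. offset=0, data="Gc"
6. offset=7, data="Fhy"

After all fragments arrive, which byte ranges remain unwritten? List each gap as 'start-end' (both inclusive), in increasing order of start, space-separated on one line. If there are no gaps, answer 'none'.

Fragment 1: offset=5 len=2
Fragment 2: offset=2 len=3
Fragment 3: offset=10 len=2
Fragment 4: offset=15 len=1
Fragment 5: offset=0 len=2
Fragment 6: offset=7 len=3
Gaps: 12-14

Answer: 12-14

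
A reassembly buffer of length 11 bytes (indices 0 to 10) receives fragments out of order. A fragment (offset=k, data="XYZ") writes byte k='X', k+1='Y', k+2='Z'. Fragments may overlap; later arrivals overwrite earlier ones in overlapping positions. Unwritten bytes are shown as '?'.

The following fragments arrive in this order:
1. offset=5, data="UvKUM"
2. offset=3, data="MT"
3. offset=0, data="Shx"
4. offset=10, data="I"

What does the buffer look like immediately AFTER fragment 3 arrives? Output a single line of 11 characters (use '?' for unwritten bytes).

Fragment 1: offset=5 data="UvKUM" -> buffer=?????UvKUM?
Fragment 2: offset=3 data="MT" -> buffer=???MTUvKUM?
Fragment 3: offset=0 data="Shx" -> buffer=ShxMTUvKUM?

Answer: ShxMTUvKUM?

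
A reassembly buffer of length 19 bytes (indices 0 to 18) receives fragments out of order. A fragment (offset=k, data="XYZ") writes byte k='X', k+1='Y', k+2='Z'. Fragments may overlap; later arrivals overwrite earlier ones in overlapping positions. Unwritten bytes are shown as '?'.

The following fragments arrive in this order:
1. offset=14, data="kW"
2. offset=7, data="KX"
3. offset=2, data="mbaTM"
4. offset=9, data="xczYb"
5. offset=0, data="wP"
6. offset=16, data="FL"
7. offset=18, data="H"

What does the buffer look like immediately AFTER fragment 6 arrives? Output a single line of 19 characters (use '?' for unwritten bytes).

Fragment 1: offset=14 data="kW" -> buffer=??????????????kW???
Fragment 2: offset=7 data="KX" -> buffer=???????KX?????kW???
Fragment 3: offset=2 data="mbaTM" -> buffer=??mbaTMKX?????kW???
Fragment 4: offset=9 data="xczYb" -> buffer=??mbaTMKXxczYbkW???
Fragment 5: offset=0 data="wP" -> buffer=wPmbaTMKXxczYbkW???
Fragment 6: offset=16 data="FL" -> buffer=wPmbaTMKXxczYbkWFL?

Answer: wPmbaTMKXxczYbkWFL?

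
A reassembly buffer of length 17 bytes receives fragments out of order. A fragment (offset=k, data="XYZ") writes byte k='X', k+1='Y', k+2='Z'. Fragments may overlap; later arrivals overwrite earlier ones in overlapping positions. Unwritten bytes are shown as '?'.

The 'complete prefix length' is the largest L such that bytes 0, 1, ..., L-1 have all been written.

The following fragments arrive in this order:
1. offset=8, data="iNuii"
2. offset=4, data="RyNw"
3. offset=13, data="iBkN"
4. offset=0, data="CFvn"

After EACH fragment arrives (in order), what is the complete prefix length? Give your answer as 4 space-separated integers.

Answer: 0 0 0 17

Derivation:
Fragment 1: offset=8 data="iNuii" -> buffer=????????iNuii???? -> prefix_len=0
Fragment 2: offset=4 data="RyNw" -> buffer=????RyNwiNuii???? -> prefix_len=0
Fragment 3: offset=13 data="iBkN" -> buffer=????RyNwiNuiiiBkN -> prefix_len=0
Fragment 4: offset=0 data="CFvn" -> buffer=CFvnRyNwiNuiiiBkN -> prefix_len=17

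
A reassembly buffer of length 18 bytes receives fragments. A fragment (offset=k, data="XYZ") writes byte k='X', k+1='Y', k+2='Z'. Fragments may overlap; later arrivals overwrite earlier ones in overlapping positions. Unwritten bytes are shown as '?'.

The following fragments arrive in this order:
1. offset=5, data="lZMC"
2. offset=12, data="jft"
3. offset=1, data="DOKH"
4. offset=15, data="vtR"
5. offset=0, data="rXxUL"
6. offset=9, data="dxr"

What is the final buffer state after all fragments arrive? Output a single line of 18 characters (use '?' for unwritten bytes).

Fragment 1: offset=5 data="lZMC" -> buffer=?????lZMC?????????
Fragment 2: offset=12 data="jft" -> buffer=?????lZMC???jft???
Fragment 3: offset=1 data="DOKH" -> buffer=?DOKHlZMC???jft???
Fragment 4: offset=15 data="vtR" -> buffer=?DOKHlZMC???jftvtR
Fragment 5: offset=0 data="rXxUL" -> buffer=rXxULlZMC???jftvtR
Fragment 6: offset=9 data="dxr" -> buffer=rXxULlZMCdxrjftvtR

Answer: rXxULlZMCdxrjftvtR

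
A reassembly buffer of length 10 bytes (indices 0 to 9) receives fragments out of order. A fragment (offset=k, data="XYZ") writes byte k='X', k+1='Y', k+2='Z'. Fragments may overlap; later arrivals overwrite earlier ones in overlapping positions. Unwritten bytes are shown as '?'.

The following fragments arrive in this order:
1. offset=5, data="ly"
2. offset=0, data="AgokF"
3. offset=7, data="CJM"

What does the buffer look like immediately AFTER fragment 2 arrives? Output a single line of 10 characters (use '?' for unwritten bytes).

Fragment 1: offset=5 data="ly" -> buffer=?????ly???
Fragment 2: offset=0 data="AgokF" -> buffer=AgokFly???

Answer: AgokFly???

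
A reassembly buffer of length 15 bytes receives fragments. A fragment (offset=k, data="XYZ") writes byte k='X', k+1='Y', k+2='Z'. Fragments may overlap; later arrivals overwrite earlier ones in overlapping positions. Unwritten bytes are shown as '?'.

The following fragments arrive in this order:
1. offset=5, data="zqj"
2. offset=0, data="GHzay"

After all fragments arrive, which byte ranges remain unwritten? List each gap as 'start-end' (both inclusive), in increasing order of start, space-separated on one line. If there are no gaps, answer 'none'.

Fragment 1: offset=5 len=3
Fragment 2: offset=0 len=5
Gaps: 8-14

Answer: 8-14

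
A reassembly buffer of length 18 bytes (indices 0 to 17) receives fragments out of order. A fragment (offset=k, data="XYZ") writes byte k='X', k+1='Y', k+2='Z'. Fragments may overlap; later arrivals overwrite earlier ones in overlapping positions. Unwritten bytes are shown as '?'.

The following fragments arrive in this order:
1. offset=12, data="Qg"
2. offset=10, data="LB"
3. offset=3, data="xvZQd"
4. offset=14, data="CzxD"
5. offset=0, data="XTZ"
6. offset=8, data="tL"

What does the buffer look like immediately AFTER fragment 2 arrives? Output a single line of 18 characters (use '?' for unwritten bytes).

Fragment 1: offset=12 data="Qg" -> buffer=????????????Qg????
Fragment 2: offset=10 data="LB" -> buffer=??????????LBQg????

Answer: ??????????LBQg????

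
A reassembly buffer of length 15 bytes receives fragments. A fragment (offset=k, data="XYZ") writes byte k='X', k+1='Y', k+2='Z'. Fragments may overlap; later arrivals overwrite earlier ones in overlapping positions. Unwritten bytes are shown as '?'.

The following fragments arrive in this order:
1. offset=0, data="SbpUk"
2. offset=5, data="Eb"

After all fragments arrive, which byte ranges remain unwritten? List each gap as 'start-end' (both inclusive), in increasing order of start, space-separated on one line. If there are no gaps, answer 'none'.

Fragment 1: offset=0 len=5
Fragment 2: offset=5 len=2
Gaps: 7-14

Answer: 7-14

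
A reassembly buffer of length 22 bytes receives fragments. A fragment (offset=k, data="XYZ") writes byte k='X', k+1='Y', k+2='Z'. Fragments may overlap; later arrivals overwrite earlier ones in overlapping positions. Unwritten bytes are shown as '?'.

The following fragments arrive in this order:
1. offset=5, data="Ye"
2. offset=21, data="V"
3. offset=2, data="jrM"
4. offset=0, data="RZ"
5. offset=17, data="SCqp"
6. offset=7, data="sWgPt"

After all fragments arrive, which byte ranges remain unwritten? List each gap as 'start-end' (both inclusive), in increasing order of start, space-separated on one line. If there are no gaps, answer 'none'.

Fragment 1: offset=5 len=2
Fragment 2: offset=21 len=1
Fragment 3: offset=2 len=3
Fragment 4: offset=0 len=2
Fragment 5: offset=17 len=4
Fragment 6: offset=7 len=5
Gaps: 12-16

Answer: 12-16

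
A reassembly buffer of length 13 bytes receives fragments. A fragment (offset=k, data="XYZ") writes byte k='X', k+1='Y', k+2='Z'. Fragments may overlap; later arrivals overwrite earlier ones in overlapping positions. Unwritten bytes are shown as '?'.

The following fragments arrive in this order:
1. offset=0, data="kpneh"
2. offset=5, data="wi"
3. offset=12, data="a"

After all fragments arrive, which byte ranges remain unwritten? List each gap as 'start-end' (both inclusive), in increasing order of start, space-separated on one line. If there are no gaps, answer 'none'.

Fragment 1: offset=0 len=5
Fragment 2: offset=5 len=2
Fragment 3: offset=12 len=1
Gaps: 7-11

Answer: 7-11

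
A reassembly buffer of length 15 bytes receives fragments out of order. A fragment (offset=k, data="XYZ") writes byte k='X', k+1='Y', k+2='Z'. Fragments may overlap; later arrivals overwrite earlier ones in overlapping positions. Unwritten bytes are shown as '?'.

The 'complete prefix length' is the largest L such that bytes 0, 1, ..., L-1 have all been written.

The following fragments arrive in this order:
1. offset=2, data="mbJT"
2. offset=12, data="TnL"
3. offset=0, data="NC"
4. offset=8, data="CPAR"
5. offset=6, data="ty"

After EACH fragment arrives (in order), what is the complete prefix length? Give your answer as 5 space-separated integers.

Answer: 0 0 6 6 15

Derivation:
Fragment 1: offset=2 data="mbJT" -> buffer=??mbJT????????? -> prefix_len=0
Fragment 2: offset=12 data="TnL" -> buffer=??mbJT??????TnL -> prefix_len=0
Fragment 3: offset=0 data="NC" -> buffer=NCmbJT??????TnL -> prefix_len=6
Fragment 4: offset=8 data="CPAR" -> buffer=NCmbJT??CPARTnL -> prefix_len=6
Fragment 5: offset=6 data="ty" -> buffer=NCmbJTtyCPARTnL -> prefix_len=15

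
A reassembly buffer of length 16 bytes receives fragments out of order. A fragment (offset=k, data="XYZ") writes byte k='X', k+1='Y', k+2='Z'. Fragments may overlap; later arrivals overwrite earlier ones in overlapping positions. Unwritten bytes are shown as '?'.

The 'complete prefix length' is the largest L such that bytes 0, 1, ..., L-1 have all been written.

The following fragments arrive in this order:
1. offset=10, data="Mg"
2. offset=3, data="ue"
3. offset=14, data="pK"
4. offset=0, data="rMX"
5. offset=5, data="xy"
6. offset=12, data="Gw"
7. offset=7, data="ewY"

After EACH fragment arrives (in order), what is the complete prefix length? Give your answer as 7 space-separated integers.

Answer: 0 0 0 5 7 7 16

Derivation:
Fragment 1: offset=10 data="Mg" -> buffer=??????????Mg???? -> prefix_len=0
Fragment 2: offset=3 data="ue" -> buffer=???ue?????Mg???? -> prefix_len=0
Fragment 3: offset=14 data="pK" -> buffer=???ue?????Mg??pK -> prefix_len=0
Fragment 4: offset=0 data="rMX" -> buffer=rMXue?????Mg??pK -> prefix_len=5
Fragment 5: offset=5 data="xy" -> buffer=rMXuexy???Mg??pK -> prefix_len=7
Fragment 6: offset=12 data="Gw" -> buffer=rMXuexy???MgGwpK -> prefix_len=7
Fragment 7: offset=7 data="ewY" -> buffer=rMXuexyewYMgGwpK -> prefix_len=16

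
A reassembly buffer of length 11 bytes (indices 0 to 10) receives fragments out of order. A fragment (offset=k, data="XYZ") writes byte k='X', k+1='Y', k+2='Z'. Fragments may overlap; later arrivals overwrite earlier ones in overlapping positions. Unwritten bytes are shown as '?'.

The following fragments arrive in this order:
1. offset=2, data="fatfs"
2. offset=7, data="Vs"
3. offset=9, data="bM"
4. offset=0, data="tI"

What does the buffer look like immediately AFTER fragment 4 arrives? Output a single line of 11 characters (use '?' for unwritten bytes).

Answer: tIfatfsVsbM

Derivation:
Fragment 1: offset=2 data="fatfs" -> buffer=??fatfs????
Fragment 2: offset=7 data="Vs" -> buffer=??fatfsVs??
Fragment 3: offset=9 data="bM" -> buffer=??fatfsVsbM
Fragment 4: offset=0 data="tI" -> buffer=tIfatfsVsbM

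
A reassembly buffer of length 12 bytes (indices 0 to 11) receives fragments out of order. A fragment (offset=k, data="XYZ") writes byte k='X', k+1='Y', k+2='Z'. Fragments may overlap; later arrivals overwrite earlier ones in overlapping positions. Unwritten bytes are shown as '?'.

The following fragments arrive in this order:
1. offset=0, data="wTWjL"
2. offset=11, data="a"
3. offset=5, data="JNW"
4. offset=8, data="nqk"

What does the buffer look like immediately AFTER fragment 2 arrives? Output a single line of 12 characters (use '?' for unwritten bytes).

Fragment 1: offset=0 data="wTWjL" -> buffer=wTWjL???????
Fragment 2: offset=11 data="a" -> buffer=wTWjL??????a

Answer: wTWjL??????a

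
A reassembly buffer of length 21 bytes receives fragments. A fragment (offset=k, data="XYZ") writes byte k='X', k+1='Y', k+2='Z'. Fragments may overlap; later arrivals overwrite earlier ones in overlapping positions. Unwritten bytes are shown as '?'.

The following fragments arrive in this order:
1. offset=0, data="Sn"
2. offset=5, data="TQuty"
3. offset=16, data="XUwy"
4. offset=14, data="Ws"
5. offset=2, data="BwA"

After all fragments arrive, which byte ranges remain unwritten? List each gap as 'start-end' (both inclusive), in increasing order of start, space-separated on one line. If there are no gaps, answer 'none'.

Answer: 10-13 20-20

Derivation:
Fragment 1: offset=0 len=2
Fragment 2: offset=5 len=5
Fragment 3: offset=16 len=4
Fragment 4: offset=14 len=2
Fragment 5: offset=2 len=3
Gaps: 10-13 20-20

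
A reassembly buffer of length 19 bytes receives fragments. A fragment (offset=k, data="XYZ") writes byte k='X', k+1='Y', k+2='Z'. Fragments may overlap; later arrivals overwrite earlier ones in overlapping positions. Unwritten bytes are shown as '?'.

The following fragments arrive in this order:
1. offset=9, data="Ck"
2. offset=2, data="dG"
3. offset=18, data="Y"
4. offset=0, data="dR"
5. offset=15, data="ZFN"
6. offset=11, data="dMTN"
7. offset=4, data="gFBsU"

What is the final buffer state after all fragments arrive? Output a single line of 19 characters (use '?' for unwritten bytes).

Answer: dRdGgFBsUCkdMTNZFNY

Derivation:
Fragment 1: offset=9 data="Ck" -> buffer=?????????Ck????????
Fragment 2: offset=2 data="dG" -> buffer=??dG?????Ck????????
Fragment 3: offset=18 data="Y" -> buffer=??dG?????Ck???????Y
Fragment 4: offset=0 data="dR" -> buffer=dRdG?????Ck???????Y
Fragment 5: offset=15 data="ZFN" -> buffer=dRdG?????Ck????ZFNY
Fragment 6: offset=11 data="dMTN" -> buffer=dRdG?????CkdMTNZFNY
Fragment 7: offset=4 data="gFBsU" -> buffer=dRdGgFBsUCkdMTNZFNY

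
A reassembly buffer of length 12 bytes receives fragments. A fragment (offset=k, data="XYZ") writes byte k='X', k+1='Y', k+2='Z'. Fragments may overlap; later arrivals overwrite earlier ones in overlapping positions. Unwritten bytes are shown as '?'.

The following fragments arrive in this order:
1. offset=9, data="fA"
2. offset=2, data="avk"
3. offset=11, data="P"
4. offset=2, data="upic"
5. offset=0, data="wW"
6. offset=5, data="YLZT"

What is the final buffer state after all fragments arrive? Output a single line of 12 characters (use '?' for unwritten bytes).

Fragment 1: offset=9 data="fA" -> buffer=?????????fA?
Fragment 2: offset=2 data="avk" -> buffer=??avk????fA?
Fragment 3: offset=11 data="P" -> buffer=??avk????fAP
Fragment 4: offset=2 data="upic" -> buffer=??upic???fAP
Fragment 5: offset=0 data="wW" -> buffer=wWupic???fAP
Fragment 6: offset=5 data="YLZT" -> buffer=wWupiYLZTfAP

Answer: wWupiYLZTfAP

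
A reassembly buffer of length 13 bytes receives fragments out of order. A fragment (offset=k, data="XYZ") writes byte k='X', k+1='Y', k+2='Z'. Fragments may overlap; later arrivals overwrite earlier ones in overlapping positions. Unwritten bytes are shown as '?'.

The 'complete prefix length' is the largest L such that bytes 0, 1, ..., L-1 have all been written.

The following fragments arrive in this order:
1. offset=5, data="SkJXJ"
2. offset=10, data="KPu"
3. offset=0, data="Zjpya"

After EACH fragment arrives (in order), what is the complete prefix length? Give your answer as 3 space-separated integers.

Fragment 1: offset=5 data="SkJXJ" -> buffer=?????SkJXJ??? -> prefix_len=0
Fragment 2: offset=10 data="KPu" -> buffer=?????SkJXJKPu -> prefix_len=0
Fragment 3: offset=0 data="Zjpya" -> buffer=ZjpyaSkJXJKPu -> prefix_len=13

Answer: 0 0 13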